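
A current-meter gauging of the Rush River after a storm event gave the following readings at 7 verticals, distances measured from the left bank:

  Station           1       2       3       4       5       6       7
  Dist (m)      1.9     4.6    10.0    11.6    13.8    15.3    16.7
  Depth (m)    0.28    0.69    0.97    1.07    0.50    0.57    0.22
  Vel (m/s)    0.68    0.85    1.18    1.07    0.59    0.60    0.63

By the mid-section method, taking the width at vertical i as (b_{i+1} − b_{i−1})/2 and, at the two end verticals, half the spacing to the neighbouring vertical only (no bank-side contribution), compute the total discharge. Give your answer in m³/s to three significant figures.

9.95 m³/s

w_1 = (4.6 − 1.9)/2 = 1.35 m; q_1 = 0.68 × 0.28 × 1.35 = 0.2570 m³/s
w_2 = (10.0 − 1.9)/2 = 4.05 m; q_2 = 0.85 × 0.69 × 4.05 = 2.375 m³/s
w_3 = (11.6 − 4.6)/2 = 3.5 m; q_3 = 1.18 × 0.97 × 3.5 = 4.006 m³/s
w_4 = (13.8 − 10.0)/2 = 1.9 m; q_4 = 1.07 × 1.07 × 1.9 = 2.175 m³/s
w_5 = (15.3 − 11.6)/2 = 1.85 m; q_5 = 0.59 × 0.50 × 1.85 = 0.5458 m³/s
w_6 = (16.7 − 13.8)/2 = 1.45 m; q_6 = 0.60 × 0.57 × 1.45 = 0.4959 m³/s
w_7 = (16.7 − 15.3)/2 = 0.7 m; q_7 = 0.63 × 0.22 × 0.7 = 0.09702 m³/s
Q = Σ qᵢ = 9.952 m³/s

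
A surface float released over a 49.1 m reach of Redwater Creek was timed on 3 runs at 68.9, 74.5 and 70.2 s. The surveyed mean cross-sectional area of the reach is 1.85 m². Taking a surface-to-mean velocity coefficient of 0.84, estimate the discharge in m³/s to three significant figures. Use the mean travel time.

t̄ = (68.9 + 74.5 + 70.2) / 3 = 71.2 s
v_surface = L / t̄ = 49.1 / 71.2 = 0.6896 m/s
v_mean = 0.84 × 0.6896 = 0.5793 m/s
Q = A × v_mean = 1.85 × 0.5793 = 1.072 m³/s

1.07 m³/s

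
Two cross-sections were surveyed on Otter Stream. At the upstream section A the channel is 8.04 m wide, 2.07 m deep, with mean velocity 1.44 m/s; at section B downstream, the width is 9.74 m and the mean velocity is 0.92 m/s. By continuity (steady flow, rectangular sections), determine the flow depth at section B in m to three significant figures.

2.67 m

Q = A₁V₁ = (8.04×2.07) × 1.44 = 23.97 m³/s
d₂ = Q/(b₂ V₂) = 23.97/(9.74×0.92) = 2.674 m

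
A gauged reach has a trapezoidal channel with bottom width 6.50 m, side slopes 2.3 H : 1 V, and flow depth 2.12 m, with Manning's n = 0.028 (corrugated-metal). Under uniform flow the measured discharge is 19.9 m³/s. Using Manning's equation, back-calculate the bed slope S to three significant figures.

A = (b + z·y)·y = (6.50 + 2.3×2.12)×2.12 = 24.12 m²
P = b + 2y√(1+z²) = 6.50 + 2×2.12×√(1+2.3²) = 17.13 m
R = A/P = 24.12/17.13 = 1.408 m
S = (Q·n / (1·A·R^(2/3)))² = (19.9×0.028 / (1×24.12×1.256))² = 0.0003384

0.000338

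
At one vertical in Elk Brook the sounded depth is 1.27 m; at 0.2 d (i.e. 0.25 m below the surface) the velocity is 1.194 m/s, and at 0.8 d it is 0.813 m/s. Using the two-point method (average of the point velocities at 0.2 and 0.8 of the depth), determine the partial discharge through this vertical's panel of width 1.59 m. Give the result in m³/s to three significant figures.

v̄ = (1.194 + 0.813) / 2 = 1.004 m/s
q = v̄ × d × w = 1.004 × 1.27 × 1.59 = 2.026 m³/s

2.03 m³/s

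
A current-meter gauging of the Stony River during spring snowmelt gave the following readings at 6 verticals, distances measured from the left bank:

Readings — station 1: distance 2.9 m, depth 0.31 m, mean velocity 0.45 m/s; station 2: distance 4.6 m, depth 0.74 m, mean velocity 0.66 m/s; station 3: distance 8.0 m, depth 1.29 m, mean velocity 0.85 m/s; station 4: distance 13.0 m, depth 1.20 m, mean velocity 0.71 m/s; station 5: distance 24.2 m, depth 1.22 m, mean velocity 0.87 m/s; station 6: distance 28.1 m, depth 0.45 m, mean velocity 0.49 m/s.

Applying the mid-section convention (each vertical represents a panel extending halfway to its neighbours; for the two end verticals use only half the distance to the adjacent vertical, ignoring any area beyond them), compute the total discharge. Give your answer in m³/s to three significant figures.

21.3 m³/s

w_1 = (4.6 − 2.9)/2 = 0.85 m; q_1 = 0.45 × 0.31 × 0.85 = 0.1186 m³/s
w_2 = (8.0 − 2.9)/2 = 2.55 m; q_2 = 0.66 × 0.74 × 2.55 = 1.245 m³/s
w_3 = (13.0 − 4.6)/2 = 4.2 m; q_3 = 0.85 × 1.29 × 4.2 = 4.605 m³/s
w_4 = (24.2 − 8.0)/2 = 8.1 m; q_4 = 0.71 × 1.20 × 8.1 = 6.901 m³/s
w_5 = (28.1 − 13.0)/2 = 7.55 m; q_5 = 0.87 × 1.22 × 7.55 = 8.014 m³/s
w_6 = (28.1 − 24.2)/2 = 1.95 m; q_6 = 0.49 × 0.45 × 1.95 = 0.4300 m³/s
Q = Σ qᵢ = 21.31 m³/s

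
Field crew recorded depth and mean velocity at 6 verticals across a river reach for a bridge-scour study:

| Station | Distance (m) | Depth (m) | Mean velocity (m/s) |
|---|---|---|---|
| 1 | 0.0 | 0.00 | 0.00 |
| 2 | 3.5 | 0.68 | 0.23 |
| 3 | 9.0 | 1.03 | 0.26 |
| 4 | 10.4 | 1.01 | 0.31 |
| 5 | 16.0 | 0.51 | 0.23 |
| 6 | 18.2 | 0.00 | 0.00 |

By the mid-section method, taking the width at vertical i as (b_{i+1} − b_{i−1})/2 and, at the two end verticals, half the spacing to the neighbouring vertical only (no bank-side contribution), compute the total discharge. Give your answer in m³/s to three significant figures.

w_2 = (9.0 − 0.0)/2 = 4.5 m; q_2 = 0.23 × 0.68 × 4.5 = 0.7038 m³/s
w_3 = (10.4 − 3.5)/2 = 3.45 m; q_3 = 0.26 × 1.03 × 3.45 = 0.9239 m³/s
w_4 = (16.0 − 9.0)/2 = 3.5 m; q_4 = 0.31 × 1.01 × 3.5 = 1.096 m³/s
w_5 = (18.2 − 10.4)/2 = 3.9 m; q_5 = 0.23 × 0.51 × 3.9 = 0.4575 m³/s
Stations 1, 6 contribute zero (depth or velocity is 0).
Q = Σ qᵢ = 3.181 m³/s

3.18 m³/s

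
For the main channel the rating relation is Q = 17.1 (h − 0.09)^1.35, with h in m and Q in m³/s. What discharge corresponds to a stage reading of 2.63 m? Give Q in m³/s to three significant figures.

Q = 17.1 × (2.63 − 0.09)^1.35 = 17.1 × 2.54^1.35 = 60.19 m³/s

60.2 m³/s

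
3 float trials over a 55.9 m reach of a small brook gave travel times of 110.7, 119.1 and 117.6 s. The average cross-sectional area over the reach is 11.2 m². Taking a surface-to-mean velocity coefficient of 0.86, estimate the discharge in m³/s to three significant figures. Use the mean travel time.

4.65 m³/s

t̄ = (110.7 + 119.1 + 117.6) / 3 = 115.8 s
v_surface = L / t̄ = 55.9 / 115.8 = 0.4827 m/s
v_mean = 0.86 × 0.4827 = 0.4151 m/s
Q = A × v_mean = 11.2 × 0.4151 = 4.650 m³/s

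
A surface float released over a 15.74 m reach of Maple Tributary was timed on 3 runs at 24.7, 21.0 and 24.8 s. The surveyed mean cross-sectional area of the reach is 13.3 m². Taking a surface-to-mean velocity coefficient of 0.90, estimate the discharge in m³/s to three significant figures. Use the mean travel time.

8.02 m³/s

t̄ = (24.7 + 21.0 + 24.8) / 3 = 23.5 s
v_surface = L / t̄ = 15.74 / 23.5 = 0.6698 m/s
v_mean = 0.90 × 0.6698 = 0.6028 m/s
Q = A × v_mean = 13.3 × 0.6028 = 8.017 m³/s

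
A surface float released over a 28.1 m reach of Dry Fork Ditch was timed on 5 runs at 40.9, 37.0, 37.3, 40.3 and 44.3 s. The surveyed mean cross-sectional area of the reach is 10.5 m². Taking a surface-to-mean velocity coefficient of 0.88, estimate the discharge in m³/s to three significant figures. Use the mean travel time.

t̄ = (40.9 + 37.0 + 37.3 + 40.3 + 44.3) / 5 = 39.96 s
v_surface = L / t̄ = 28.1 / 39.96 = 0.7032 m/s
v_mean = 0.88 × 0.7032 = 0.6188 m/s
Q = A × v_mean = 10.5 × 0.6188 = 6.498 m³/s

6.50 m³/s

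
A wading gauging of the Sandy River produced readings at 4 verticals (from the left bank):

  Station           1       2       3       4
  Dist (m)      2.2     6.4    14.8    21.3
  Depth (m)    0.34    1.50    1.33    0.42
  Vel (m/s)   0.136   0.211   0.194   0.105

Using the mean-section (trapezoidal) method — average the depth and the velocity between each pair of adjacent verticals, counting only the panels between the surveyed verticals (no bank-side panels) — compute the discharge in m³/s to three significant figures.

3.93 m³/s

Panel 1-2: Δb = 4.2 m, d̄ = (0.34+1.50)/2 = 0.92, v̄ = (0.136+0.211)/2 = 0.1735 → q = 4.2×0.92×0.1735 = 0.6704 m³/s
Panel 2-3: Δb = 8.4 m, d̄ = (1.50+1.33)/2 = 1.415, v̄ = (0.211+0.194)/2 = 0.2025 → q = 8.4×1.415×0.2025 = 2.407 m³/s
Panel 3-4: Δb = 6.5 m, d̄ = (1.33+0.42)/2 = 0.875, v̄ = (0.194+0.105)/2 = 0.1495 → q = 6.5×0.875×0.1495 = 0.8503 m³/s
Q = Σ q = 3.928 m³/s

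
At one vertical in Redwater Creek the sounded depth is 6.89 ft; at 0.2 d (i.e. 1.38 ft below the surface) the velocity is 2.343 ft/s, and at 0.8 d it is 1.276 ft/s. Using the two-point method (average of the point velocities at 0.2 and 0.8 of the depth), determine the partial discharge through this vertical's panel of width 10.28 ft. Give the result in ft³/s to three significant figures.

128 ft³/s

v̄ = (2.343 + 1.276) / 2 = 1.810 ft/s
q = v̄ × d × w = 1.810 × 6.89 × 10.28 = 128.2 ft³/s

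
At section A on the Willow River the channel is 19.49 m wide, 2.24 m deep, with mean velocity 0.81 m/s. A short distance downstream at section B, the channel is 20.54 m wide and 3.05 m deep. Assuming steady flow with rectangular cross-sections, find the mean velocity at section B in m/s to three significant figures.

0.564 m/s

Q = A₁V₁ = (19.49×2.24) × 0.81 = 35.36 m³/s
A₂ = 20.54 × 3.05 = 62.65 m²
V₂ = Q/A₂ = 35.36/62.65 = 0.5645 m/s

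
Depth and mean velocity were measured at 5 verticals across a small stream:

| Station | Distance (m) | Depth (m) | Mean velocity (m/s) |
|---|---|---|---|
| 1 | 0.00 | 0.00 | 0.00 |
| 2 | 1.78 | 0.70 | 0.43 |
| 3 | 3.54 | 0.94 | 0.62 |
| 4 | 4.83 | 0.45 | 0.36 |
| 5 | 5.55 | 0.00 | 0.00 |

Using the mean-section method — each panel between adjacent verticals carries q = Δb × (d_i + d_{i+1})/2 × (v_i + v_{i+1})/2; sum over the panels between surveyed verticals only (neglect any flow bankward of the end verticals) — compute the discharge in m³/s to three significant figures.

Panel 1-2: Δb = 1.78 m, d̄ = (0.00+0.70)/2 = 0.35, v̄ = (0.00+0.43)/2 = 0.215 → q = 1.78×0.35×0.215 = 0.1339 m³/s
Panel 2-3: Δb = 1.76 m, d̄ = (0.70+0.94)/2 = 0.82, v̄ = (0.43+0.62)/2 = 0.525 → q = 1.76×0.82×0.525 = 0.7577 m³/s
Panel 3-4: Δb = 1.29 m, d̄ = (0.94+0.45)/2 = 0.695, v̄ = (0.62+0.36)/2 = 0.49 → q = 1.29×0.695×0.49 = 0.4393 m³/s
Panel 4-5: Δb = 0.72 m, d̄ = (0.45+0.00)/2 = 0.225, v̄ = (0.36+0.00)/2 = 0.18 → q = 0.72×0.225×0.18 = 0.02916 m³/s
Q = Σ q = 1.360 m³/s

1.36 m³/s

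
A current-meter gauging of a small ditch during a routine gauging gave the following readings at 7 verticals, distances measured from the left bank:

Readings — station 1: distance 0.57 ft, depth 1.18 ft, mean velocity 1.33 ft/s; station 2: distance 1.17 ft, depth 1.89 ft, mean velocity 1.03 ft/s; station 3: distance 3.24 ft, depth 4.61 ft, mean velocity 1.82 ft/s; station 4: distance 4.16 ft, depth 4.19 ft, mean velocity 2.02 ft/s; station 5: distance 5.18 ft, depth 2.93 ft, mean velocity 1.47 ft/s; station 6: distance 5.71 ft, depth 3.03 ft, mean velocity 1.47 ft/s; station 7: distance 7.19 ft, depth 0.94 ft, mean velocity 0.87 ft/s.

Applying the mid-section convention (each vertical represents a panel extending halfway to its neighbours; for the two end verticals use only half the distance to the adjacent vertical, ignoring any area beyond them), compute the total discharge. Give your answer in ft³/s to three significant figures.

32.2 ft³/s

w_1 = (1.17 − 0.57)/2 = 0.3 ft; q_1 = 1.33 × 1.18 × 0.3 = 0.4708 ft³/s
w_2 = (3.24 − 0.57)/2 = 1.335 ft; q_2 = 1.03 × 1.89 × 1.335 = 2.599 ft³/s
w_3 = (4.16 − 1.17)/2 = 1.495 ft; q_3 = 1.82 × 4.61 × 1.495 = 12.54 ft³/s
w_4 = (5.18 − 3.24)/2 = 0.97 ft; q_4 = 2.02 × 4.19 × 0.97 = 8.210 ft³/s
w_5 = (5.71 − 4.16)/2 = 0.775 ft; q_5 = 1.47 × 2.93 × 0.775 = 3.338 ft³/s
w_6 = (7.19 − 5.18)/2 = 1.005 ft; q_6 = 1.47 × 3.03 × 1.005 = 4.476 ft³/s
w_7 = (7.19 − 5.71)/2 = 0.74 ft; q_7 = 0.87 × 0.94 × 0.74 = 0.6052 ft³/s
Q = Σ qᵢ = 32.24 ft³/s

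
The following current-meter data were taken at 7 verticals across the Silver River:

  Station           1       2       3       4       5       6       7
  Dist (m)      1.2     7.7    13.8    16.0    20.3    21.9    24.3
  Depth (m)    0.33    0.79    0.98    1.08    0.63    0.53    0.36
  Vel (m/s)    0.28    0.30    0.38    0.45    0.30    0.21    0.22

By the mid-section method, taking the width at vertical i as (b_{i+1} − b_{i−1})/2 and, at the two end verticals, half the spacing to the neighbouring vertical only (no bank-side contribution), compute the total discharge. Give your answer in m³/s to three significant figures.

5.79 m³/s

w_1 = (7.7 − 1.2)/2 = 3.25 m; q_1 = 0.28 × 0.33 × 3.25 = 0.3003 m³/s
w_2 = (13.8 − 1.2)/2 = 6.3 m; q_2 = 0.30 × 0.79 × 6.3 = 1.493 m³/s
w_3 = (16.0 − 7.7)/2 = 4.15 m; q_3 = 0.38 × 0.98 × 4.15 = 1.545 m³/s
w_4 = (20.3 − 13.8)/2 = 3.25 m; q_4 = 0.45 × 1.08 × 3.25 = 1.580 m³/s
w_5 = (21.9 − 16.0)/2 = 2.95 m; q_5 = 0.30 × 0.63 × 2.95 = 0.5576 m³/s
w_6 = (24.3 − 20.3)/2 = 2 m; q_6 = 0.21 × 0.53 × 2 = 0.2226 m³/s
w_7 = (24.3 − 21.9)/2 = 1.2 m; q_7 = 0.22 × 0.36 × 1.2 = 0.09504 m³/s
Q = Σ qᵢ = 5.794 m³/s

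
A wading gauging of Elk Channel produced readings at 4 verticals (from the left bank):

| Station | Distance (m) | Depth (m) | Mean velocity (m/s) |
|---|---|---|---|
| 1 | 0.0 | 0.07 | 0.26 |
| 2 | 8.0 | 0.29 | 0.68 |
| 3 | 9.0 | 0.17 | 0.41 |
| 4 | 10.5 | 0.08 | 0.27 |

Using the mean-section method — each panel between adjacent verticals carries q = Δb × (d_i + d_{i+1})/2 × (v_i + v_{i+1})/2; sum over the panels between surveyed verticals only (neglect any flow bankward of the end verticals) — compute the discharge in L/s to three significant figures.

866 L/s

Panel 1-2: Δb = 8 m, d̄ = (0.07+0.29)/2 = 0.18, v̄ = (0.26+0.68)/2 = 0.47 → q = 8×0.18×0.47 = 0.6768 m³/s
Panel 2-3: Δb = 1 m, d̄ = (0.29+0.17)/2 = 0.23, v̄ = (0.68+0.41)/2 = 0.545 → q = 1×0.23×0.545 = 0.1254 m³/s
Panel 3-4: Δb = 1.5 m, d̄ = (0.17+0.08)/2 = 0.125, v̄ = (0.41+0.27)/2 = 0.34 → q = 1.5×0.125×0.34 = 0.06375 m³/s
Q = Σ q = 0.8659 m³/s
= 0.8659 × 1000 = 865.9 L/s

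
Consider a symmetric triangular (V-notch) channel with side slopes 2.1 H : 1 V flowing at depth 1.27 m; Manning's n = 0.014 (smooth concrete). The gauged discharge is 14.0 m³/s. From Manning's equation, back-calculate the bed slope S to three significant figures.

0.00703

A = z·y² = 2.1×1.27² = 3.387 m²
P = 2y√(1+z²) = 2×1.27×√(1+2.1²) = 5.908 m
R = A/P = 3.387/5.908 = 0.5733 m
S = (Q·n / (1·A·R^(2/3)))² = (14.0×0.014 / (1×3.387×0.6901))² = 0.007031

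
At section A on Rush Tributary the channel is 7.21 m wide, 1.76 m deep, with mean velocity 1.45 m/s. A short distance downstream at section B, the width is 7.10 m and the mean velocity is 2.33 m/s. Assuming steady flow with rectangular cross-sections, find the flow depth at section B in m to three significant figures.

Q = A₁V₁ = (7.21×1.76) × 1.45 = 18.40 m³/s
d₂ = Q/(b₂ V₂) = 18.40/(7.10×2.33) = 1.112 m

1.11 m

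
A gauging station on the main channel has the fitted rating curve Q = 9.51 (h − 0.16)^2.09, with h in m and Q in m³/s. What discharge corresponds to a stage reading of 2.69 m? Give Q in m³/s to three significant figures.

Q = 9.51 × (2.69 − 0.16)^2.09 = 9.51 × 2.53^2.09 = 66.18 m³/s

66.2 m³/s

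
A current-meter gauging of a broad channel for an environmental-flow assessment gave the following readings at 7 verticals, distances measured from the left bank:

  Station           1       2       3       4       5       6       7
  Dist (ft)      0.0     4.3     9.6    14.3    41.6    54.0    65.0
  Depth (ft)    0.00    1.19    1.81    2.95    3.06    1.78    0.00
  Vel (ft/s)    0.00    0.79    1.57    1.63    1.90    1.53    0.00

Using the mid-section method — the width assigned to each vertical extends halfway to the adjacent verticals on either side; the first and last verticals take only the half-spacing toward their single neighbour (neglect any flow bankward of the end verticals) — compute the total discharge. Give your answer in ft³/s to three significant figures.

243 ft³/s

w_2 = (9.6 − 0.0)/2 = 4.8 ft; q_2 = 0.79 × 1.19 × 4.8 = 4.512 ft³/s
w_3 = (14.3 − 4.3)/2 = 5 ft; q_3 = 1.57 × 1.81 × 5 = 14.21 ft³/s
w_4 = (41.6 − 9.6)/2 = 16 ft; q_4 = 1.63 × 2.95 × 16 = 76.94 ft³/s
w_5 = (54.0 − 14.3)/2 = 19.85 ft; q_5 = 1.90 × 3.06 × 19.85 = 115.4 ft³/s
w_6 = (65.0 − 41.6)/2 = 11.7 ft; q_6 = 1.53 × 1.78 × 11.7 = 31.86 ft³/s
Stations 1, 7 contribute zero (depth or velocity is 0).
Q = Σ qᵢ = 242.9 ft³/s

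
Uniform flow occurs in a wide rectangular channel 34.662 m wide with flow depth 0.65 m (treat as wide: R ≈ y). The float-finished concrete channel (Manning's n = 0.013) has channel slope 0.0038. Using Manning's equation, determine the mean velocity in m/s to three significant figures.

A = b·y = 34.662 × 0.65 = 22.53 m²
Wide channel: R ≈ y = 0.65 m
Q = (1/n)·A·R^(2/3)·S^(1/2) = (1/0.013) × 22.53 × 0.6500^(2/3) × 0.0038^(1/2) = 80.17 m³/s
V = Q/A = 80.17/22.53 = 3.558 m/s

3.56 m/s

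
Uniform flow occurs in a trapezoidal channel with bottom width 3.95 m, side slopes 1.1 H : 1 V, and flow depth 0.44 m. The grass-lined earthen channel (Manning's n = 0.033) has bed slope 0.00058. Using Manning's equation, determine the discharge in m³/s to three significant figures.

A = (b + z·y)·y = (3.95 + 1.1×0.44)×0.44 = 1.951 m²
P = b + 2y√(1+z²) = 3.95 + 2×0.44×√(1+1.1²) = 5.258 m
R = A/P = 1.951/5.258 = 0.3710 m
Q = (1/n)·A·R^(2/3)·S^(1/2) = (1/0.033) × 1.951 × 0.3710^(2/3) × 0.00058^(1/2) = 0.7352 m³/s

0.735 m³/s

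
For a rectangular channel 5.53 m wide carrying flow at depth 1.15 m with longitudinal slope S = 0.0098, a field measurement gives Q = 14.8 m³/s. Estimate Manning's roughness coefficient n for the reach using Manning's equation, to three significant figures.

A = b·y = 5.53 × 1.15 = 6.360 m²
P = b + 2y = 5.53 + 2×1.15 = 7.830 m
R = A/P = 6.360/7.830 = 0.8122 m
n = (1/Q)·A·R^(2/3)·S^(1/2) = (1/14.8) × 6.360 × 0.8705 × 0.09899 = 0.03703

0.0370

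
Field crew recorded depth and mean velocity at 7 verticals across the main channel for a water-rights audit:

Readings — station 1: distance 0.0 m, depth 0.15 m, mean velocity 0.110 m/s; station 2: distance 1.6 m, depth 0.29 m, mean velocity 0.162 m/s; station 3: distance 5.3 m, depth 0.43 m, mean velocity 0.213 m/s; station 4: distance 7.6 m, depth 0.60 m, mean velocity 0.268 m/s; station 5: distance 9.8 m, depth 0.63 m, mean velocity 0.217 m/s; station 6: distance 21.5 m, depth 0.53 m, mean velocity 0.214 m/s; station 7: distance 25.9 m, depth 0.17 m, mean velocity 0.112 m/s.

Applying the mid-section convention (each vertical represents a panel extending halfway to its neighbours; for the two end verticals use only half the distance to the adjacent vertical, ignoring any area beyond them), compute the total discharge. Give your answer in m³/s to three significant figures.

2.68 m³/s

w_1 = (1.6 − 0.0)/2 = 0.8 m; q_1 = 0.110 × 0.15 × 0.8 = 0.01320 m³/s
w_2 = (5.3 − 0.0)/2 = 2.65 m; q_2 = 0.162 × 0.29 × 2.65 = 0.1245 m³/s
w_3 = (7.6 − 1.6)/2 = 3 m; q_3 = 0.213 × 0.43 × 3 = 0.2748 m³/s
w_4 = (9.8 − 5.3)/2 = 2.25 m; q_4 = 0.268 × 0.60 × 2.25 = 0.3618 m³/s
w_5 = (21.5 − 7.6)/2 = 6.95 m; q_5 = 0.217 × 0.63 × 6.95 = 0.9501 m³/s
w_6 = (25.9 − 9.8)/2 = 8.05 m; q_6 = 0.214 × 0.53 × 8.05 = 0.9130 m³/s
w_7 = (25.9 − 21.5)/2 = 2.2 m; q_7 = 0.112 × 0.17 × 2.2 = 0.04189 m³/s
Q = Σ qᵢ = 2.679 m³/s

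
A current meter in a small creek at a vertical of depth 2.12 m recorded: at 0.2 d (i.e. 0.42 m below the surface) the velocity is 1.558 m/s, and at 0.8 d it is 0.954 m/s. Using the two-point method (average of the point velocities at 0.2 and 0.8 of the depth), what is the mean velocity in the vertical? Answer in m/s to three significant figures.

v̄ = (1.558 + 0.954) / 2 = 1.256 m/s

1.26 m/s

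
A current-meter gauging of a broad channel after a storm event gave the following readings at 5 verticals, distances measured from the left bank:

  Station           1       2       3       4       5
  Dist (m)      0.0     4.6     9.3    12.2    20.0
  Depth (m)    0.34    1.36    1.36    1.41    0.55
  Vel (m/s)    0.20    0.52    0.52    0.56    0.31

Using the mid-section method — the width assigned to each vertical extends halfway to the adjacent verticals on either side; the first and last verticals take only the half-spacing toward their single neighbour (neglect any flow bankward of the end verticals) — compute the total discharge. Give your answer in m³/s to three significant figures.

w_1 = (4.6 − 0.0)/2 = 2.3 m; q_1 = 0.20 × 0.34 × 2.3 = 0.1564 m³/s
w_2 = (9.3 − 0.0)/2 = 4.65 m; q_2 = 0.52 × 1.36 × 4.65 = 3.288 m³/s
w_3 = (12.2 − 4.6)/2 = 3.8 m; q_3 = 0.52 × 1.36 × 3.8 = 2.687 m³/s
w_4 = (20.0 − 9.3)/2 = 5.35 m; q_4 = 0.56 × 1.41 × 5.35 = 4.224 m³/s
w_5 = (20.0 − 12.2)/2 = 3.9 m; q_5 = 0.31 × 0.55 × 3.9 = 0.6650 m³/s
Q = Σ qᵢ = 11.02 m³/s

11.0 m³/s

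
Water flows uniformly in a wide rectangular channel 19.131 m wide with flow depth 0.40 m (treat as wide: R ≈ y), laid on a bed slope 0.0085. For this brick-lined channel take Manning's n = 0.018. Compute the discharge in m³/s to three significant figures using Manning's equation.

A = b·y = 19.131 × 0.40 = 7.652 m²
Wide channel: R ≈ y = 0.40 m
Q = (1/n)·A·R^(2/3)·S^(1/2) = (1/0.018) × 7.652 × 0.4000^(2/3) × 0.0085^(1/2) = 21.28 m³/s

21.3 m³/s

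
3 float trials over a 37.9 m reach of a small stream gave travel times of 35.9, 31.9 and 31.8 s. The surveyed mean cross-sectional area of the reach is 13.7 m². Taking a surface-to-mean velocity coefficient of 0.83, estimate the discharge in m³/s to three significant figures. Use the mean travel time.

t̄ = (35.9 + 31.9 + 31.8) / 3 = 33.2 s
v_surface = L / t̄ = 37.9 / 33.2 = 1.142 m/s
v_mean = 0.83 × 1.142 = 0.9475 m/s
Q = A × v_mean = 13.7 × 0.9475 = 12.98 m³/s

13.0 m³/s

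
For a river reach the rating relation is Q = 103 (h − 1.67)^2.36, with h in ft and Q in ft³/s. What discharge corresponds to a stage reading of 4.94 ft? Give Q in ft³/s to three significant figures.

1690 ft³/s

Q = 103 × (4.94 − 1.67)^2.36 = 103 × 3.27^2.36 = 1687 ft³/s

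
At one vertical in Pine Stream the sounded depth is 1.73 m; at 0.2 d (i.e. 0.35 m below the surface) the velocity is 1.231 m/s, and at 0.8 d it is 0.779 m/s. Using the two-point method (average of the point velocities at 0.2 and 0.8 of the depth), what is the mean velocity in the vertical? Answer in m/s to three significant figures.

v̄ = (1.231 + 0.779) / 2 = 1.005 m/s

1.01 m/s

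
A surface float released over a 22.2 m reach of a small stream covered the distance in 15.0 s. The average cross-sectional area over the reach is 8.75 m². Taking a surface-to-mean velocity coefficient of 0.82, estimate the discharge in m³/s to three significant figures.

v_surface = L / t̄ = 22.2 / 15 = 1.480 m/s
v_mean = 0.82 × 1.480 = 1.214 m/s
Q = A × v_mean = 8.75 × 1.214 = 10.62 m³/s

10.6 m³/s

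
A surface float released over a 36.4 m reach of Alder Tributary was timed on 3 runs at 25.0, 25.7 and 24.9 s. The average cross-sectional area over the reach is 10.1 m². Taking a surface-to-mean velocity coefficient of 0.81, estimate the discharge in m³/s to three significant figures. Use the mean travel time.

11.8 m³/s

t̄ = (25.0 + 25.7 + 24.9) / 3 = 25.2 s
v_surface = L / t̄ = 36.4 / 25.2 = 1.444 m/s
v_mean = 0.81 × 1.444 = 1.170 m/s
Q = A × v_mean = 10.1 × 1.170 = 11.82 m³/s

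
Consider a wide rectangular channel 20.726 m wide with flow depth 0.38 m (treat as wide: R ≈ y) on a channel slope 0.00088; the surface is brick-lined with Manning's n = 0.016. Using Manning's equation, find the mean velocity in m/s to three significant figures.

0.973 m/s

A = b·y = 20.726 × 0.38 = 7.876 m²
Wide channel: R ≈ y = 0.38 m
Q = (1/n)·A·R^(2/3)·S^(1/2) = (1/0.016) × 7.876 × 0.3800^(2/3) × 0.00088^(1/2) = 7.661 m³/s
V = Q/A = 7.661/7.876 = 0.9727 m/s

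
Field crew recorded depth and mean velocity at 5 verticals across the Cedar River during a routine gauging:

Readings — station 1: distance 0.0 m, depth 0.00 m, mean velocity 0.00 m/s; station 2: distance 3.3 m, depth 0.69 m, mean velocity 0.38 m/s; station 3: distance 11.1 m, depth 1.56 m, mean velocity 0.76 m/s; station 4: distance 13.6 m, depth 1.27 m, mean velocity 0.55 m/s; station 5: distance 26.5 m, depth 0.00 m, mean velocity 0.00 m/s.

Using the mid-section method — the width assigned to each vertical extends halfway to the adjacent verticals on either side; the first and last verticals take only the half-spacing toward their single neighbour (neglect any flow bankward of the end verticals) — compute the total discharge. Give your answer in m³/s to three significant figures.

12.9 m³/s

w_2 = (11.1 − 0.0)/2 = 5.55 m; q_2 = 0.38 × 0.69 × 5.55 = 1.455 m³/s
w_3 = (13.6 − 3.3)/2 = 5.15 m; q_3 = 0.76 × 1.56 × 5.15 = 6.106 m³/s
w_4 = (26.5 − 11.1)/2 = 7.7 m; q_4 = 0.55 × 1.27 × 7.7 = 5.378 m³/s
Stations 1, 5 contribute zero (depth or velocity is 0).
Q = Σ qᵢ = 12.94 m³/s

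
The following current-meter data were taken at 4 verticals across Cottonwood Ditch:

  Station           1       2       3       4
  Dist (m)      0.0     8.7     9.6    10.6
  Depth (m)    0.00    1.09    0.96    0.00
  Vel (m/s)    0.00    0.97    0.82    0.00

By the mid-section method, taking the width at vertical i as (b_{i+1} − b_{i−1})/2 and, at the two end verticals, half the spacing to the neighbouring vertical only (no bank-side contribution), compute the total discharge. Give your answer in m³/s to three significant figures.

5.82 m³/s

w_2 = (9.6 − 0.0)/2 = 4.8 m; q_2 = 0.97 × 1.09 × 4.8 = 5.075 m³/s
w_3 = (10.6 − 8.7)/2 = 0.95 m; q_3 = 0.82 × 0.96 × 0.95 = 0.7478 m³/s
Stations 1, 4 contribute zero (depth or velocity is 0).
Q = Σ qᵢ = 5.823 m³/s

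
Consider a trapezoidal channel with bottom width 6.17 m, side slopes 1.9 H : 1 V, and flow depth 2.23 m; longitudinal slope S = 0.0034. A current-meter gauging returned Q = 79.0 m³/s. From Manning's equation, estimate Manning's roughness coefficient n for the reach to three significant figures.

A = (b + z·y)·y = (6.17 + 1.9×2.23)×2.23 = 23.21 m²
P = b + 2y√(1+z²) = 6.17 + 2×2.23×√(1+1.9²) = 15.75 m
R = A/P = 23.21/15.75 = 1.474 m
n = (1/Q)·A·R^(2/3)·S^(1/2) = (1/79.0) × 23.21 × 1.295 × 0.05831 = 0.02218

0.0222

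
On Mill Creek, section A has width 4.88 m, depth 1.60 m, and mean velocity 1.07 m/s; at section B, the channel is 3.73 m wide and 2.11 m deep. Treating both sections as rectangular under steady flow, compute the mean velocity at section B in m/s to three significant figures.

Q = A₁V₁ = (4.88×1.60) × 1.07 = 8.355 m³/s
A₂ = 3.73 × 2.11 = 7.870 m²
V₂ = Q/A₂ = 8.355/7.870 = 1.062 m/s

1.06 m/s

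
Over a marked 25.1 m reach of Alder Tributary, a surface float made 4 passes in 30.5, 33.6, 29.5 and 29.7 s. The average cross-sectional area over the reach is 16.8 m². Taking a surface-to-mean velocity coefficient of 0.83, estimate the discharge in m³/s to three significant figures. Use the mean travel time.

11.4 m³/s

t̄ = (30.5 + 33.6 + 29.5 + 29.7) / 4 = 30.825 s
v_surface = L / t̄ = 25.1 / 30.825 = 0.8143 m/s
v_mean = 0.83 × 0.8143 = 0.6758 m/s
Q = A × v_mean = 16.8 × 0.6758 = 11.35 m³/s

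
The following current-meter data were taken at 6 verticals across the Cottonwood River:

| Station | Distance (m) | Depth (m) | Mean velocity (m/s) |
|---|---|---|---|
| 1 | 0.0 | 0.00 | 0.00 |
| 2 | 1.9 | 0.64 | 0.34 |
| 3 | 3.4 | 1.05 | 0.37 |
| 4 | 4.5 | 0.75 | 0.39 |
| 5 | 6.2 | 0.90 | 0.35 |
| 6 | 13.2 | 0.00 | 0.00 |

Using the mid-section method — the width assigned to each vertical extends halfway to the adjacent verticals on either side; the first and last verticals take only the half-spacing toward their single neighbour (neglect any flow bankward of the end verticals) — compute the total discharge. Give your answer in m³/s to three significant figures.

w_2 = (3.4 − 0.0)/2 = 1.7 m; q_2 = 0.34 × 0.64 × 1.7 = 0.3699 m³/s
w_3 = (4.5 − 1.9)/2 = 1.3 m; q_3 = 0.37 × 1.05 × 1.3 = 0.5051 m³/s
w_4 = (6.2 − 3.4)/2 = 1.4 m; q_4 = 0.39 × 0.75 × 1.4 = 0.4095 m³/s
w_5 = (13.2 − 4.5)/2 = 4.35 m; q_5 = 0.35 × 0.90 × 4.35 = 1.370 m³/s
Stations 1, 6 contribute zero (depth or velocity is 0).
Q = Σ qᵢ = 2.655 m³/s

2.65 m³/s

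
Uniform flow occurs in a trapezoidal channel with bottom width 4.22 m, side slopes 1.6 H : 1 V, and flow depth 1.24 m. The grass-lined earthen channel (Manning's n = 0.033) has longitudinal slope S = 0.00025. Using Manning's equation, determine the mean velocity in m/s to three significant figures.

A = (b + z·y)·y = (4.22 + 1.6×1.24)×1.24 = 7.693 m²
P = b + 2y√(1+z²) = 4.22 + 2×1.24×√(1+1.6²) = 8.899 m
R = A/P = 7.693/8.899 = 0.8644 m
Q = (1/n)·A·R^(2/3)·S^(1/2) = (1/0.033) × 7.693 × 0.8644^(2/3) × 0.00025^(1/2) = 3.345 m³/s
V = Q/A = 3.345/7.693 = 0.4348 m/s

0.435 m/s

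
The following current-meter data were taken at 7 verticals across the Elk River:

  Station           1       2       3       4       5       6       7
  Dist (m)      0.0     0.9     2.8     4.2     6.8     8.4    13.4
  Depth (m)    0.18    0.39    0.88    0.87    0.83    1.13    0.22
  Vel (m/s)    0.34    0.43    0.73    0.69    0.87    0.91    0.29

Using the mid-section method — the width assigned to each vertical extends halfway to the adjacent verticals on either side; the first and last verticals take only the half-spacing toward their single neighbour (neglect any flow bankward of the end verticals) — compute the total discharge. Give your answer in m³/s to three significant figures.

w_1 = (0.9 − 0.0)/2 = 0.45 m; q_1 = 0.34 × 0.18 × 0.45 = 0.02754 m³/s
w_2 = (2.8 − 0.0)/2 = 1.4 m; q_2 = 0.43 × 0.39 × 1.4 = 0.2348 m³/s
w_3 = (4.2 − 0.9)/2 = 1.65 m; q_3 = 0.73 × 0.88 × 1.65 = 1.060 m³/s
w_4 = (6.8 − 2.8)/2 = 2 m; q_4 = 0.69 × 0.87 × 2 = 1.201 m³/s
w_5 = (8.4 − 4.2)/2 = 2.1 m; q_5 = 0.87 × 0.83 × 2.1 = 1.516 m³/s
w_6 = (13.4 − 6.8)/2 = 3.3 m; q_6 = 0.91 × 1.13 × 3.3 = 3.393 m³/s
w_7 = (13.4 − 8.4)/2 = 2.5 m; q_7 = 0.29 × 0.22 × 2.5 = 0.1595 m³/s
Q = Σ qᵢ = 7.592 m³/s

7.59 m³/s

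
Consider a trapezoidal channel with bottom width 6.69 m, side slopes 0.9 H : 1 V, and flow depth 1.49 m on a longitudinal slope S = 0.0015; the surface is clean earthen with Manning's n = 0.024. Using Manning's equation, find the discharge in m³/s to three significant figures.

20.8 m³/s

A = (b + z·y)·y = (6.69 + 0.9×1.49)×1.49 = 11.97 m²
P = b + 2y√(1+z²) = 6.69 + 2×1.49×√(1+0.9²) = 10.70 m
R = A/P = 11.97/10.70 = 1.118 m
Q = (1/n)·A·R^(2/3)·S^(1/2) = (1/0.024) × 11.97 × 1.118^(2/3) × 0.0015^(1/2) = 20.81 m³/s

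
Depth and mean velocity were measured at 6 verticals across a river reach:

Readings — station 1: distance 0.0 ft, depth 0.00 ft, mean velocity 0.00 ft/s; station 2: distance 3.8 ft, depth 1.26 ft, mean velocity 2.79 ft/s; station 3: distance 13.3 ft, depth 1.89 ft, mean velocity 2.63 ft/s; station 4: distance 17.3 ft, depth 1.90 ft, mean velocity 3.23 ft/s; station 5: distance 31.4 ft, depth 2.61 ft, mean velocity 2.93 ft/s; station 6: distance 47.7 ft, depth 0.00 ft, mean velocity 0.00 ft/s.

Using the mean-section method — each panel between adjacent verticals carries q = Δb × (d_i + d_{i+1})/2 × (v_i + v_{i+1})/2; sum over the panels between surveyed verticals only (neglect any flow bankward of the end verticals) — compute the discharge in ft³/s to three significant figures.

195 ft³/s

Panel 1-2: Δb = 3.8 ft, d̄ = (0.00+1.26)/2 = 0.63, v̄ = (0.00+2.79)/2 = 1.395 → q = 3.8×0.63×1.395 = 3.340 ft³/s
Panel 2-3: Δb = 9.5 ft, d̄ = (1.26+1.89)/2 = 1.575, v̄ = (2.79+2.63)/2 = 2.71 → q = 9.5×1.575×2.71 = 40.55 ft³/s
Panel 3-4: Δb = 4 ft, d̄ = (1.89+1.90)/2 = 1.895, v̄ = (2.63+3.23)/2 = 2.93 → q = 4×1.895×2.93 = 22.21 ft³/s
Panel 4-5: Δb = 14.1 ft, d̄ = (1.90+2.61)/2 = 2.255, v̄ = (3.23+2.93)/2 = 3.08 → q = 14.1×2.255×3.08 = 97.93 ft³/s
Panel 5-6: Δb = 16.3 ft, d̄ = (2.61+0.00)/2 = 1.305, v̄ = (2.93+0.00)/2 = 1.465 → q = 16.3×1.305×1.465 = 31.16 ft³/s
Q = Σ q = 195.2 ft³/s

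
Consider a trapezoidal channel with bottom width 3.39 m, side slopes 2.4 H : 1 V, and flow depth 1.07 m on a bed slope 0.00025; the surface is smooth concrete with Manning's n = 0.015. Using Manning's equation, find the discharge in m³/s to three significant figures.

A = (b + z·y)·y = (3.39 + 2.4×1.07)×1.07 = 6.375 m²
P = b + 2y√(1+z²) = 3.39 + 2×1.07×√(1+2.4²) = 8.954 m
R = A/P = 6.375/8.954 = 0.7120 m
Q = (1/n)·A·R^(2/3)·S^(1/2) = (1/0.015) × 6.375 × 0.7120^(2/3) × 0.00025^(1/2) = 5.358 m³/s

5.36 m³/s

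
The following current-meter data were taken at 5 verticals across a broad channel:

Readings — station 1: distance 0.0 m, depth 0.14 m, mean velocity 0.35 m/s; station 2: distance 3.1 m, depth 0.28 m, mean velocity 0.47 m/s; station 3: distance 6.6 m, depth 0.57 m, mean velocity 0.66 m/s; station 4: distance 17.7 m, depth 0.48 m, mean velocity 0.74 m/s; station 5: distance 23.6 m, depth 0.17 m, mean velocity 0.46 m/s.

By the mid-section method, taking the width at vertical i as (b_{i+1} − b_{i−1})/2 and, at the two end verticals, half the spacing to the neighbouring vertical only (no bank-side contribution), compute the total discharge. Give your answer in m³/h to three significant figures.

w_1 = (3.1 − 0.0)/2 = 1.55 m; q_1 = 0.35 × 0.14 × 1.55 = 0.07595 m³/s
w_2 = (6.6 − 0.0)/2 = 3.3 m; q_2 = 0.47 × 0.28 × 3.3 = 0.4343 m³/s
w_3 = (17.7 − 3.1)/2 = 7.3 m; q_3 = 0.66 × 0.57 × 7.3 = 2.746 m³/s
w_4 = (23.6 − 6.6)/2 = 8.5 m; q_4 = 0.74 × 0.48 × 8.5 = 3.019 m³/s
w_5 = (23.6 − 17.7)/2 = 2.95 m; q_5 = 0.46 × 0.17 × 2.95 = 0.2307 m³/s
Q = Σ qᵢ = 6.506 m³/s
= 6.506 × 3600 = 23420 m³/h

23400 m³/h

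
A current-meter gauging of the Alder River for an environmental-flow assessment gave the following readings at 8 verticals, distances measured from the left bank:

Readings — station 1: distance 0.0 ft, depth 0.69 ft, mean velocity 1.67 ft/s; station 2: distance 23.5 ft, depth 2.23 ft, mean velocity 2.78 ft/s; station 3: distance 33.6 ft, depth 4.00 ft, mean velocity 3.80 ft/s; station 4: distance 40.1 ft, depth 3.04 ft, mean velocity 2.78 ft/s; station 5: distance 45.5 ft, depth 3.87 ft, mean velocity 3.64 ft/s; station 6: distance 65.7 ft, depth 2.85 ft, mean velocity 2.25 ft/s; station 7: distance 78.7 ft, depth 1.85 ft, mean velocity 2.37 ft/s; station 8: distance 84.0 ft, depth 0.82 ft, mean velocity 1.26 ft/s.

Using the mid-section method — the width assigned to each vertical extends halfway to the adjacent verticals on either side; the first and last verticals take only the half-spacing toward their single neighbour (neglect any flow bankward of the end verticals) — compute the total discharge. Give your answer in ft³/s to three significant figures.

w_1 = (23.5 − 0.0)/2 = 11.75 ft; q_1 = 1.67 × 0.69 × 11.75 = 13.54 ft³/s
w_2 = (33.6 − 0.0)/2 = 16.8 ft; q_2 = 2.78 × 2.23 × 16.8 = 104.1 ft³/s
w_3 = (40.1 − 23.5)/2 = 8.3 ft; q_3 = 3.80 × 4.00 × 8.3 = 126.2 ft³/s
w_4 = (45.5 − 33.6)/2 = 5.95 ft; q_4 = 2.78 × 3.04 × 5.95 = 50.28 ft³/s
w_5 = (65.7 − 40.1)/2 = 12.8 ft; q_5 = 3.64 × 3.87 × 12.8 = 180.3 ft³/s
w_6 = (78.7 − 45.5)/2 = 16.6 ft; q_6 = 2.25 × 2.85 × 16.6 = 106.4 ft³/s
w_7 = (84.0 − 65.7)/2 = 9.15 ft; q_7 = 2.37 × 1.85 × 9.15 = 40.12 ft³/s
w_8 = (84.0 − 78.7)/2 = 2.65 ft; q_8 = 1.26 × 0.82 × 2.65 = 2.738 ft³/s
Q = Σ qᵢ = 623.7 ft³/s

624 ft³/s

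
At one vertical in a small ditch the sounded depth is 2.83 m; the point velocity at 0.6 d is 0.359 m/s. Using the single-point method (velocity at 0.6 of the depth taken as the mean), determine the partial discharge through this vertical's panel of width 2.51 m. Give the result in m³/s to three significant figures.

v̄ = v₀.₆ = 0.359 m/s
q = v̄ × d × w = 0.3590 × 2.83 × 2.51 = 2.550 m³/s

2.55 m³/s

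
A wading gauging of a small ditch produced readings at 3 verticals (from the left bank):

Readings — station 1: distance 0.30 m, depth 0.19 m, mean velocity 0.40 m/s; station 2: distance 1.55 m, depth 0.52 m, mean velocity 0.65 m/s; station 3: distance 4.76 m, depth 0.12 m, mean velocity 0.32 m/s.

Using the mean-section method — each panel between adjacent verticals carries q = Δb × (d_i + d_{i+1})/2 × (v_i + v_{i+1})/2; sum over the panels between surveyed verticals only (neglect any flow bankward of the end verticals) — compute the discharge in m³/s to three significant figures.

0.731 m³/s

Panel 1-2: Δb = 1.25 m, d̄ = (0.19+0.52)/2 = 0.355, v̄ = (0.40+0.65)/2 = 0.525 → q = 1.25×0.355×0.525 = 0.2330 m³/s
Panel 2-3: Δb = 3.21 m, d̄ = (0.52+0.12)/2 = 0.32, v̄ = (0.65+0.32)/2 = 0.485 → q = 3.21×0.32×0.485 = 0.4982 m³/s
Q = Σ q = 0.7312 m³/s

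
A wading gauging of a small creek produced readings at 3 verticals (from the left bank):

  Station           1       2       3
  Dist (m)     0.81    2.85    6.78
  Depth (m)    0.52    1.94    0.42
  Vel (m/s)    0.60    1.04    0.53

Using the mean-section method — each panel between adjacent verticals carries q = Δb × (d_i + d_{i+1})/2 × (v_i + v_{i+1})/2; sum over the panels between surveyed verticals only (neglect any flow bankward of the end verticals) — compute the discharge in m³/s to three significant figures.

Panel 1-2: Δb = 2.04 m, d̄ = (0.52+1.94)/2 = 1.23, v̄ = (0.60+1.04)/2 = 0.82 → q = 2.04×1.23×0.82 = 2.058 m³/s
Panel 2-3: Δb = 3.93 m, d̄ = (1.94+0.42)/2 = 1.18, v̄ = (1.04+0.53)/2 = 0.785 → q = 3.93×1.18×0.785 = 3.640 m³/s
Q = Σ q = 5.698 m³/s

5.70 m³/s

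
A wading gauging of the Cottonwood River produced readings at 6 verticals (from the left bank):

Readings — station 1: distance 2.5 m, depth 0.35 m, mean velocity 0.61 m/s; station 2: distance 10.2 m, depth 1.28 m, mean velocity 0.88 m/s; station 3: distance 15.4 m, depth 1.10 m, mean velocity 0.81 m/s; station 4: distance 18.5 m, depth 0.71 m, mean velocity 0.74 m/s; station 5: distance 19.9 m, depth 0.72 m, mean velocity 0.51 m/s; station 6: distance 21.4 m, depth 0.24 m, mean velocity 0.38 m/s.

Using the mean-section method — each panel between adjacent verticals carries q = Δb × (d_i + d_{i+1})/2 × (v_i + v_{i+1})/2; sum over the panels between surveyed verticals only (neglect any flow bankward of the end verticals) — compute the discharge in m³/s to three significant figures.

13.0 m³/s

Panel 1-2: Δb = 7.7 m, d̄ = (0.35+1.28)/2 = 0.815, v̄ = (0.61+0.88)/2 = 0.745 → q = 7.7×0.815×0.745 = 4.675 m³/s
Panel 2-3: Δb = 5.2 m, d̄ = (1.28+1.10)/2 = 1.19, v̄ = (0.88+0.81)/2 = 0.845 → q = 5.2×1.19×0.845 = 5.229 m³/s
Panel 3-4: Δb = 3.1 m, d̄ = (1.10+0.71)/2 = 0.905, v̄ = (0.81+0.74)/2 = 0.775 → q = 3.1×0.905×0.775 = 2.174 m³/s
Panel 4-5: Δb = 1.4 m, d̄ = (0.71+0.72)/2 = 0.715, v̄ = (0.74+0.51)/2 = 0.625 → q = 1.4×0.715×0.625 = 0.6256 m³/s
Panel 5-6: Δb = 1.5 m, d̄ = (0.72+0.24)/2 = 0.48, v̄ = (0.51+0.38)/2 = 0.445 → q = 1.5×0.48×0.445 = 0.3204 m³/s
Q = Σ q = 13.02 m³/s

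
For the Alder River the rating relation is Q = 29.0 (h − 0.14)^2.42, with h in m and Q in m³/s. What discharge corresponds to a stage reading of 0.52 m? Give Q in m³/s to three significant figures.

Q = 29.0 × (0.52 − 0.14)^2.42 = 29.0 × 0.38^2.42 = 2.789 m³/s

2.79 m³/s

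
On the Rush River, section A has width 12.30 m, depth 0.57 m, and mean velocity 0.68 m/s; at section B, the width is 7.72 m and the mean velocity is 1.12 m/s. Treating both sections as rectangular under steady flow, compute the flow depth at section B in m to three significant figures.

Q = A₁V₁ = (12.30×0.57) × 0.68 = 4.767 m³/s
d₂ = Q/(b₂ V₂) = 4.767/(7.72×1.12) = 0.5514 m

0.551 m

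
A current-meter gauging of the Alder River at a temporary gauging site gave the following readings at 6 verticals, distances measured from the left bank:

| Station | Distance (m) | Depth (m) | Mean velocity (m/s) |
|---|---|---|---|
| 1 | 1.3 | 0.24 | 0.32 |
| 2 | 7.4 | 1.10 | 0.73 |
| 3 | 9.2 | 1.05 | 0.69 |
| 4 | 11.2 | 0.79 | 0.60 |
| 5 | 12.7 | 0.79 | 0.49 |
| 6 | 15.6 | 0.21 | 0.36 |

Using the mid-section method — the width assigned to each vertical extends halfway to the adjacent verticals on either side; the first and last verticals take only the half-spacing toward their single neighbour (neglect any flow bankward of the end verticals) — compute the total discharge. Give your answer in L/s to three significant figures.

w_1 = (7.4 − 1.3)/2 = 3.05 m; q_1 = 0.32 × 0.24 × 3.05 = 0.2342 m³/s
w_2 = (9.2 − 1.3)/2 = 3.95 m; q_2 = 0.73 × 1.10 × 3.95 = 3.172 m³/s
w_3 = (11.2 − 7.4)/2 = 1.9 m; q_3 = 0.69 × 1.05 × 1.9 = 1.377 m³/s
w_4 = (12.7 − 9.2)/2 = 1.75 m; q_4 = 0.60 × 0.79 × 1.75 = 0.8295 m³/s
w_5 = (15.6 − 11.2)/2 = 2.2 m; q_5 = 0.49 × 0.79 × 2.2 = 0.8516 m³/s
w_6 = (15.6 − 12.7)/2 = 1.45 m; q_6 = 0.36 × 0.21 × 1.45 = 0.1096 m³/s
Q = Σ qᵢ = 6.573 m³/s
= 6.573 × 1000 = 6573 L/s

6570 L/s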